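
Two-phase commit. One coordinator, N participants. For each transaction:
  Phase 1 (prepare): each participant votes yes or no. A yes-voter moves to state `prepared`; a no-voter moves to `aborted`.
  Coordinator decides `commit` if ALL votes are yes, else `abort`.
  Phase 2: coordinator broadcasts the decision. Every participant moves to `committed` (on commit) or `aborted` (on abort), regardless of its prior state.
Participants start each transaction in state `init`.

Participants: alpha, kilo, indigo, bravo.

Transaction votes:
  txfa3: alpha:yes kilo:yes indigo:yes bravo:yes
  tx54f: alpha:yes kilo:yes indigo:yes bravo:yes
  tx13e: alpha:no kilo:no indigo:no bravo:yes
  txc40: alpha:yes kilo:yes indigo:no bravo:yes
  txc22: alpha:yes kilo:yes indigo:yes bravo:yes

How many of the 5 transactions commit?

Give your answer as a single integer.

txfa3: all yes -> commit (commits=1)
tx54f: all yes -> commit (commits=2)
tx13e: no from alpha, kilo, indigo -> abort (commits=2)
txc40: no from indigo -> abort (commits=2)
txc22: all yes -> commit (commits=3)

Answer: 3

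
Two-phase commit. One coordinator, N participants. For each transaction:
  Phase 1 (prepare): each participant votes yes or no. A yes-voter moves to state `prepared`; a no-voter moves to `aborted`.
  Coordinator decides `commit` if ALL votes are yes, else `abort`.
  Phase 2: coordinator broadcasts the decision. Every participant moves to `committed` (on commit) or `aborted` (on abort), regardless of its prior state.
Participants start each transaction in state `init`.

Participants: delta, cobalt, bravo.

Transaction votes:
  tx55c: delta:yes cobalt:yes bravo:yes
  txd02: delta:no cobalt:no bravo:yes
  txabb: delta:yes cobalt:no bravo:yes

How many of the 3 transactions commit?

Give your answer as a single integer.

tx55c: all yes -> commit (commits=1)
txd02: no from delta, cobalt -> abort (commits=1)
txabb: no from cobalt -> abort (commits=1)

Answer: 1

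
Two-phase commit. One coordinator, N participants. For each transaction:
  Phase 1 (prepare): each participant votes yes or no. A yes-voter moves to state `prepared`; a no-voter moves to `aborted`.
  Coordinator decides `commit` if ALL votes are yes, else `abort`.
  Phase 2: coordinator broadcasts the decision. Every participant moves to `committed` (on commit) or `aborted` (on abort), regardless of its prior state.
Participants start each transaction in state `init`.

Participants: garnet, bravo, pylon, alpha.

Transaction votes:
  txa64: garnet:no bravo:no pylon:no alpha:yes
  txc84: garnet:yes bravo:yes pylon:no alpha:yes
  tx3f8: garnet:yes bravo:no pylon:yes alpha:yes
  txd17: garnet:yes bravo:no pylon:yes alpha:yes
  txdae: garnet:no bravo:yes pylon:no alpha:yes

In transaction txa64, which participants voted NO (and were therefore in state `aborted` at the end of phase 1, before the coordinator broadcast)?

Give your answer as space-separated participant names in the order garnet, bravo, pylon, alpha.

Txn txa64 phase 1: garnet no -> aborted; bravo no -> aborted; pylon no -> aborted; alpha yes -> prepared

Answer: garnet bravo pylon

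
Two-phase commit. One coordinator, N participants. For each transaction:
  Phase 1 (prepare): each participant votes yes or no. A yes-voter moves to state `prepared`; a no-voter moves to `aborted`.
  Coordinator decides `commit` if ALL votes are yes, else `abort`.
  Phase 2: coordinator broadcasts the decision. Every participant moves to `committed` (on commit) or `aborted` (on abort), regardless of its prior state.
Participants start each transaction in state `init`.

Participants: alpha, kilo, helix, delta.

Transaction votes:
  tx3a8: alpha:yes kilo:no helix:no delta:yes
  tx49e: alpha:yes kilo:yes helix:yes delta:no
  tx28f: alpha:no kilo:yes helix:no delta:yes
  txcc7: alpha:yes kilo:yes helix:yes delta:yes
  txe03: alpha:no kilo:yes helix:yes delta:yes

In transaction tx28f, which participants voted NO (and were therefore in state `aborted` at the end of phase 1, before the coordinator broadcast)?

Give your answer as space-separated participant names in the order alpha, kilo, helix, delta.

Answer: alpha helix

Derivation:
Txn tx28f phase 1: alpha no -> aborted; kilo yes -> prepared; helix no -> aborted; delta yes -> prepared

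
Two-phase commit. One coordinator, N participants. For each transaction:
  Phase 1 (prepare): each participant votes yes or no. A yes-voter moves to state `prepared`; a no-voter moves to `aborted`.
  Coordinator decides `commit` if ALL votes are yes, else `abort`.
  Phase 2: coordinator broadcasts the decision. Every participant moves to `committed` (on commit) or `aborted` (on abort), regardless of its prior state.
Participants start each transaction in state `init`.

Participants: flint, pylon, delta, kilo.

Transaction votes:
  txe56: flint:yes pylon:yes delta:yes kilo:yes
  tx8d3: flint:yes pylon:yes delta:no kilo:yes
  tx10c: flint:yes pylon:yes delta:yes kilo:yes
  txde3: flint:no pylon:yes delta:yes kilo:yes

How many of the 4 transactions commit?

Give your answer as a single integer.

txe56: all yes -> commit (commits=1)
tx8d3: no from delta -> abort (commits=1)
tx10c: all yes -> commit (commits=2)
txde3: no from flint -> abort (commits=2)

Answer: 2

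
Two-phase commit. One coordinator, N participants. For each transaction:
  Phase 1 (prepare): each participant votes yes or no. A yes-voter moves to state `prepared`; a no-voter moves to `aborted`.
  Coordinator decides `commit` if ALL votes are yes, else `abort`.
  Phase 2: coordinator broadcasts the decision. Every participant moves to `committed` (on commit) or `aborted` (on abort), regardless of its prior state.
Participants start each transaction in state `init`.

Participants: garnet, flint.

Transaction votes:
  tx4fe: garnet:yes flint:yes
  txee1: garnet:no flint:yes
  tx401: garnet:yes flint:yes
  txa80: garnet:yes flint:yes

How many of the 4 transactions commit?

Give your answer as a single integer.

Answer: 3

Derivation:
tx4fe: all yes -> commit (commits=1)
txee1: no from garnet -> abort (commits=1)
tx401: all yes -> commit (commits=2)
txa80: all yes -> commit (commits=3)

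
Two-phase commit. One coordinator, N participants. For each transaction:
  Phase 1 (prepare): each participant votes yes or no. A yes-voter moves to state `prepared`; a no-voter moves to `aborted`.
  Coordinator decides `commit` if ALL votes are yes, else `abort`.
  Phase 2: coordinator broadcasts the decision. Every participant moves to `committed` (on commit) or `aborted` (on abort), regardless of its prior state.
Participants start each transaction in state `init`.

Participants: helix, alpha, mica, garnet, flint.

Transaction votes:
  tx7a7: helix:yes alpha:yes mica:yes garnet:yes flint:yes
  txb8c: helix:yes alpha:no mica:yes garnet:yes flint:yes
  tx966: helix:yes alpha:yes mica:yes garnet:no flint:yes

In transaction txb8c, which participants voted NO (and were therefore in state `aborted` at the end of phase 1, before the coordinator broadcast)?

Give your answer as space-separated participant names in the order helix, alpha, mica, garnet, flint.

Answer: alpha

Derivation:
Txn txb8c phase 1: helix yes -> prepared; alpha no -> aborted; mica yes -> prepared; garnet yes -> prepared; flint yes -> prepared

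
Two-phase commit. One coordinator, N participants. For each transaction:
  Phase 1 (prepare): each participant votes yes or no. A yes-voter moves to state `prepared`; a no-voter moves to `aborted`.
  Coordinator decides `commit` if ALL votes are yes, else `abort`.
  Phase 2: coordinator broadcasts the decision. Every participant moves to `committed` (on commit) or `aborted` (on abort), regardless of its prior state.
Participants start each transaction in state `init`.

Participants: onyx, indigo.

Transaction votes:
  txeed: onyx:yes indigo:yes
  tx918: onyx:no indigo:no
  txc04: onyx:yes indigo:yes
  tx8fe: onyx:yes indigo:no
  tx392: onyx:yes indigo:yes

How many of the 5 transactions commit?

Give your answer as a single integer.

Answer: 3

Derivation:
txeed: all yes -> commit (commits=1)
tx918: no from onyx, indigo -> abort (commits=1)
txc04: all yes -> commit (commits=2)
tx8fe: no from indigo -> abort (commits=2)
tx392: all yes -> commit (commits=3)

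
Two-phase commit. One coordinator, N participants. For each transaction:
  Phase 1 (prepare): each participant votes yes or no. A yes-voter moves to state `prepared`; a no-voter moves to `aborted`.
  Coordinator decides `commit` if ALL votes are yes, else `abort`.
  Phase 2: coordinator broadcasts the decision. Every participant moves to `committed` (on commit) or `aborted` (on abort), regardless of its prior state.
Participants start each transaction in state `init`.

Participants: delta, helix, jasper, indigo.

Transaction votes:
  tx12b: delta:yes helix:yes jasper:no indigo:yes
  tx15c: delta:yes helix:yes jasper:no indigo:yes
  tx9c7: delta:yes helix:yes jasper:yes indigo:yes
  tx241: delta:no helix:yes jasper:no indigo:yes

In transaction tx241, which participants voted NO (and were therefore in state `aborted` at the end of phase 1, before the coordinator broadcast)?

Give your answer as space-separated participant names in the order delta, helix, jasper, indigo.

Txn tx241 phase 1: delta no -> aborted; helix yes -> prepared; jasper no -> aborted; indigo yes -> prepared

Answer: delta jasper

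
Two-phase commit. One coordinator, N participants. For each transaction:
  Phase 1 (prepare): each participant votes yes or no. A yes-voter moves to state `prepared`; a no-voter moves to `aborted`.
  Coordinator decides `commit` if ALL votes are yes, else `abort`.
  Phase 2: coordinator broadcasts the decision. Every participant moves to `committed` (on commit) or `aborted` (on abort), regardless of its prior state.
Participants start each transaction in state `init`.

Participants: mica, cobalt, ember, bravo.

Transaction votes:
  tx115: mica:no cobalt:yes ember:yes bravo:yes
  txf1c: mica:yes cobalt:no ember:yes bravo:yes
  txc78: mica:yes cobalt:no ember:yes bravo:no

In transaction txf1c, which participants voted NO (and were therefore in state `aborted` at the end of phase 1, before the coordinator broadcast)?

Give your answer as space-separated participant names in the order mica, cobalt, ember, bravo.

Answer: cobalt

Derivation:
Txn txf1c phase 1: mica yes -> prepared; cobalt no -> aborted; ember yes -> prepared; bravo yes -> prepared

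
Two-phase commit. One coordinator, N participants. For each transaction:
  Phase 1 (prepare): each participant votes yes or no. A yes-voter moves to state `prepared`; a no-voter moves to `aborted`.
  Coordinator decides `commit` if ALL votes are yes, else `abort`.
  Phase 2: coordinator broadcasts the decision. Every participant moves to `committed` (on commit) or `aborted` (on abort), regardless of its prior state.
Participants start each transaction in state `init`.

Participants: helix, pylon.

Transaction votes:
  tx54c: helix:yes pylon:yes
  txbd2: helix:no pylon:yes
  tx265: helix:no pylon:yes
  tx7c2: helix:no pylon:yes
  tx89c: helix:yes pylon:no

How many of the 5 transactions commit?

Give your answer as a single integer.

tx54c: all yes -> commit (commits=1)
txbd2: no from helix -> abort (commits=1)
tx265: no from helix -> abort (commits=1)
tx7c2: no from helix -> abort (commits=1)
tx89c: no from pylon -> abort (commits=1)

Answer: 1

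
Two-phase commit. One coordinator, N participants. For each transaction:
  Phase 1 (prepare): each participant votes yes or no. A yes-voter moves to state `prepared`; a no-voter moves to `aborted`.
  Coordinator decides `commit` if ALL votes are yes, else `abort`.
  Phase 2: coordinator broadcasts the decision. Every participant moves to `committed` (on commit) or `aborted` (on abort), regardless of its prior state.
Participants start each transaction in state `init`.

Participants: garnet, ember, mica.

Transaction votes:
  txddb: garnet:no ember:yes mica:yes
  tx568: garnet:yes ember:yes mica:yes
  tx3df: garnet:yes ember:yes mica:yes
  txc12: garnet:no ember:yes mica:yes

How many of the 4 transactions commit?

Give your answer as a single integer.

txddb: no from garnet -> abort (commits=0)
tx568: all yes -> commit (commits=1)
tx3df: all yes -> commit (commits=2)
txc12: no from garnet -> abort (commits=2)

Answer: 2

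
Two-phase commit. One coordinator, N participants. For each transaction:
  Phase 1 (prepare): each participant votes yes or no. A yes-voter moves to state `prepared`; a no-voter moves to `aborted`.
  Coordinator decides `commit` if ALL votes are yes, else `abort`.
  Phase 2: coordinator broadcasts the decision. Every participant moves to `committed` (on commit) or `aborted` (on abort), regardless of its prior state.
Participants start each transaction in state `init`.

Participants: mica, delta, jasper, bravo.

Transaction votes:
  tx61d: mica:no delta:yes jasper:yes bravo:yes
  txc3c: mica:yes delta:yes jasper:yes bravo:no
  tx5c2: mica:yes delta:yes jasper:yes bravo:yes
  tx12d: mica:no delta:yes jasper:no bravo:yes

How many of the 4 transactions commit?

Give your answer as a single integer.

Answer: 1

Derivation:
tx61d: no from mica -> abort (commits=0)
txc3c: no from bravo -> abort (commits=0)
tx5c2: all yes -> commit (commits=1)
tx12d: no from mica, jasper -> abort (commits=1)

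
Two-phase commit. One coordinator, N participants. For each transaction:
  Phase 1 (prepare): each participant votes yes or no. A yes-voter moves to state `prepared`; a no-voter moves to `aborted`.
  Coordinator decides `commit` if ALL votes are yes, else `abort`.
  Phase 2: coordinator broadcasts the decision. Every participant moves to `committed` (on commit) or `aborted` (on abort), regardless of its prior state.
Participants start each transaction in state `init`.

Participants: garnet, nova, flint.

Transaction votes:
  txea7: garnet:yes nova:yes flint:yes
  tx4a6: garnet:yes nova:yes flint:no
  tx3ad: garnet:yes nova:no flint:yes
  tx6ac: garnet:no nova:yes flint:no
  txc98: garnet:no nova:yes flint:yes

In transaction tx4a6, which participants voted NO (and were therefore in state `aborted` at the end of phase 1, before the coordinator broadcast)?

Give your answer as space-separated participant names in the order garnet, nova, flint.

Answer: flint

Derivation:
Txn tx4a6 phase 1: garnet yes -> prepared; nova yes -> prepared; flint no -> aborted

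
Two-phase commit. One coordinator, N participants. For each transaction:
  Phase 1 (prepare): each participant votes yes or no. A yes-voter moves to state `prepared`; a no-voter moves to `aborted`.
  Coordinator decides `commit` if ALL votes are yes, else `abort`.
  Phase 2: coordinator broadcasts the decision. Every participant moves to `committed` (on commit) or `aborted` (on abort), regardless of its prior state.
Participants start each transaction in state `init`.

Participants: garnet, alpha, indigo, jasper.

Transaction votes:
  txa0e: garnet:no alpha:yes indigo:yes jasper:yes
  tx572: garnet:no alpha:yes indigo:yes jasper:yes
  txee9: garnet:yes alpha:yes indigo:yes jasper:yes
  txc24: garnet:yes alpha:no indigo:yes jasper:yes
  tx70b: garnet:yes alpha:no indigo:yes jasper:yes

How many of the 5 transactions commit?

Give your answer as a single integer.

txa0e: no from garnet -> abort (commits=0)
tx572: no from garnet -> abort (commits=0)
txee9: all yes -> commit (commits=1)
txc24: no from alpha -> abort (commits=1)
tx70b: no from alpha -> abort (commits=1)

Answer: 1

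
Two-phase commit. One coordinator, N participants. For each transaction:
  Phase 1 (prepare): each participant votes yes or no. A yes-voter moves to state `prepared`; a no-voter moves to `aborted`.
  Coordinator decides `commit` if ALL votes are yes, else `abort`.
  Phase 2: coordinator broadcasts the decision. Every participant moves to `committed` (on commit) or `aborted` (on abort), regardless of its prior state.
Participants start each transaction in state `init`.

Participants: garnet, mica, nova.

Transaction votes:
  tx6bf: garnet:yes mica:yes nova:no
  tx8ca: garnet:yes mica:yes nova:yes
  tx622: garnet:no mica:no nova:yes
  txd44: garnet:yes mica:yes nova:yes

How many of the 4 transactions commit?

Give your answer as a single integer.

tx6bf: no from nova -> abort (commits=0)
tx8ca: all yes -> commit (commits=1)
tx622: no from garnet, mica -> abort (commits=1)
txd44: all yes -> commit (commits=2)

Answer: 2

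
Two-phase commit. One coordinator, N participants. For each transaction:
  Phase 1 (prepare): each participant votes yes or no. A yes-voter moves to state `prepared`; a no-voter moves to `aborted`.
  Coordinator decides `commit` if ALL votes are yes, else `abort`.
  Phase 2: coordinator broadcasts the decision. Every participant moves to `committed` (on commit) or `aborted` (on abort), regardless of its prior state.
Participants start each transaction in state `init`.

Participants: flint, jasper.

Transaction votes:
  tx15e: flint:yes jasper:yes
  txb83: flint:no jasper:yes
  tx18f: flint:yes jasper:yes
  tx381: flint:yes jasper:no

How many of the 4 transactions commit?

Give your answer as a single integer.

tx15e: all yes -> commit (commits=1)
txb83: no from flint -> abort (commits=1)
tx18f: all yes -> commit (commits=2)
tx381: no from jasper -> abort (commits=2)

Answer: 2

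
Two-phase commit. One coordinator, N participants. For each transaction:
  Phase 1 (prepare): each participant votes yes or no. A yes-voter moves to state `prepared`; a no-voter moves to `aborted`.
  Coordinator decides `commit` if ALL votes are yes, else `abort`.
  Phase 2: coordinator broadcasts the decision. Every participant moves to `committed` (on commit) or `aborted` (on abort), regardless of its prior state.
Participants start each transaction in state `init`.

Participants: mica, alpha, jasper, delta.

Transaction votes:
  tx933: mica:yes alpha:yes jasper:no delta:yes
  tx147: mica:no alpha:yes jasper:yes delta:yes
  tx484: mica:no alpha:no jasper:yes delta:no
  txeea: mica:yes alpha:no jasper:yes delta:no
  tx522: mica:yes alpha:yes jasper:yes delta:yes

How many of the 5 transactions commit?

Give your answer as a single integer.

Answer: 1

Derivation:
tx933: no from jasper -> abort (commits=0)
tx147: no from mica -> abort (commits=0)
tx484: no from mica, alpha, delta -> abort (commits=0)
txeea: no from alpha, delta -> abort (commits=0)
tx522: all yes -> commit (commits=1)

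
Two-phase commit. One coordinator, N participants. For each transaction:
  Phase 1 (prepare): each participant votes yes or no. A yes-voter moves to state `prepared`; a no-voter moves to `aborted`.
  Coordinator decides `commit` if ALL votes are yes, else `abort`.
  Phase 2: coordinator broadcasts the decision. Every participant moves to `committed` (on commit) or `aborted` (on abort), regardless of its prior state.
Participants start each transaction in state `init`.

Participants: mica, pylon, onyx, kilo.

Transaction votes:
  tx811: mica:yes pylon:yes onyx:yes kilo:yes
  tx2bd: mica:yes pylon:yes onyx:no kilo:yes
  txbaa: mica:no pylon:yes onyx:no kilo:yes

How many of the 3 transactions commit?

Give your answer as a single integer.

tx811: all yes -> commit (commits=1)
tx2bd: no from onyx -> abort (commits=1)
txbaa: no from mica, onyx -> abort (commits=1)

Answer: 1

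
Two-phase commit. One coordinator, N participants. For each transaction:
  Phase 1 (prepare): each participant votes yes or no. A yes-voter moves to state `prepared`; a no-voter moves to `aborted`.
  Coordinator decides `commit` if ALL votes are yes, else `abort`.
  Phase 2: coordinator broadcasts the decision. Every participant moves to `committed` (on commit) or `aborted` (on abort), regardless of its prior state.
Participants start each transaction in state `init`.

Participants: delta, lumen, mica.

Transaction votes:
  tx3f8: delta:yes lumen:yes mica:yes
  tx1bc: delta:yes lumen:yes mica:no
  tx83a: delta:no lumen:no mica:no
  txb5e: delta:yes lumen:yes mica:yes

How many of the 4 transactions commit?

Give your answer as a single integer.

tx3f8: all yes -> commit (commits=1)
tx1bc: no from mica -> abort (commits=1)
tx83a: no from delta, lumen, mica -> abort (commits=1)
txb5e: all yes -> commit (commits=2)

Answer: 2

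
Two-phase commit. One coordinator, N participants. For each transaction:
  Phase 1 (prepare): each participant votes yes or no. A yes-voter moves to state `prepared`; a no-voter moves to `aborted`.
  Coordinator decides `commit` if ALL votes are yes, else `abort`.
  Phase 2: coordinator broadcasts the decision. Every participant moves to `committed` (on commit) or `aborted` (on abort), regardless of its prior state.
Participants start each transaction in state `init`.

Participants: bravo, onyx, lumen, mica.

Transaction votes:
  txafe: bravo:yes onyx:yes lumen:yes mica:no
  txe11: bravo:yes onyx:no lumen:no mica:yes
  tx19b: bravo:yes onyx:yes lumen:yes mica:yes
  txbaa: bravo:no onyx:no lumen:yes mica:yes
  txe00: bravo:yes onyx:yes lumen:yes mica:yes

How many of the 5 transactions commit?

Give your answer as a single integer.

txafe: no from mica -> abort (commits=0)
txe11: no from onyx, lumen -> abort (commits=0)
tx19b: all yes -> commit (commits=1)
txbaa: no from bravo, onyx -> abort (commits=1)
txe00: all yes -> commit (commits=2)

Answer: 2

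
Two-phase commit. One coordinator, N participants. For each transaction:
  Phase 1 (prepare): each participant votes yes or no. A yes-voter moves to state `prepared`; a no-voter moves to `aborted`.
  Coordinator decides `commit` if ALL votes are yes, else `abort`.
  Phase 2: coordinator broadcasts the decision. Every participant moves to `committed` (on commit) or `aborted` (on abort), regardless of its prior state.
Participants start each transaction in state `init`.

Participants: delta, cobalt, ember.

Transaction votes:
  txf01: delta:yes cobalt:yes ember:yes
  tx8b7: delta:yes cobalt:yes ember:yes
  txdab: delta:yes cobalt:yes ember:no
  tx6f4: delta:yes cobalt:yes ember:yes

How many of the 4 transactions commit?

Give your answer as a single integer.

txf01: all yes -> commit (commits=1)
tx8b7: all yes -> commit (commits=2)
txdab: no from ember -> abort (commits=2)
tx6f4: all yes -> commit (commits=3)

Answer: 3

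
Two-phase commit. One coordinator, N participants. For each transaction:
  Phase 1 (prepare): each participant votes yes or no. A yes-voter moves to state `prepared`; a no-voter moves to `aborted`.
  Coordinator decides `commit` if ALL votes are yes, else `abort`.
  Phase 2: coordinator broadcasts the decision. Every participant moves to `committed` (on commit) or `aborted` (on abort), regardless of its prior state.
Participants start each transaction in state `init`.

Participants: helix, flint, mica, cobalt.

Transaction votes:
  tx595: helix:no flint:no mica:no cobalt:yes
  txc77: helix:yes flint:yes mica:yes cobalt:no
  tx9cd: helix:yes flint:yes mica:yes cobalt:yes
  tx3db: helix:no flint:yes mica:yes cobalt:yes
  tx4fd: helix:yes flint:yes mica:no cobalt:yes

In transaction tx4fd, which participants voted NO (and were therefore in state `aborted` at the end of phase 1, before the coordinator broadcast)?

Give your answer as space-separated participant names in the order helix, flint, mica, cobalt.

Answer: mica

Derivation:
Txn tx4fd phase 1: helix yes -> prepared; flint yes -> prepared; mica no -> aborted; cobalt yes -> prepared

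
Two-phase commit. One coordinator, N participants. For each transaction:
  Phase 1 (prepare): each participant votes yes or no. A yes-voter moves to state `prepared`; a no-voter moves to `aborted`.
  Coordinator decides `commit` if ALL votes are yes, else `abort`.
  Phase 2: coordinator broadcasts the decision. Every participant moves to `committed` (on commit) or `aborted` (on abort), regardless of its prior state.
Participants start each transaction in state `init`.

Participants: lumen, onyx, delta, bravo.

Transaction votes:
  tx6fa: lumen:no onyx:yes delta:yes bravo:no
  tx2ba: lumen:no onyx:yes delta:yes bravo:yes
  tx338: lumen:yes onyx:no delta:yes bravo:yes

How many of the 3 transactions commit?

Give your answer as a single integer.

Answer: 0

Derivation:
tx6fa: no from lumen, bravo -> abort (commits=0)
tx2ba: no from lumen -> abort (commits=0)
tx338: no from onyx -> abort (commits=0)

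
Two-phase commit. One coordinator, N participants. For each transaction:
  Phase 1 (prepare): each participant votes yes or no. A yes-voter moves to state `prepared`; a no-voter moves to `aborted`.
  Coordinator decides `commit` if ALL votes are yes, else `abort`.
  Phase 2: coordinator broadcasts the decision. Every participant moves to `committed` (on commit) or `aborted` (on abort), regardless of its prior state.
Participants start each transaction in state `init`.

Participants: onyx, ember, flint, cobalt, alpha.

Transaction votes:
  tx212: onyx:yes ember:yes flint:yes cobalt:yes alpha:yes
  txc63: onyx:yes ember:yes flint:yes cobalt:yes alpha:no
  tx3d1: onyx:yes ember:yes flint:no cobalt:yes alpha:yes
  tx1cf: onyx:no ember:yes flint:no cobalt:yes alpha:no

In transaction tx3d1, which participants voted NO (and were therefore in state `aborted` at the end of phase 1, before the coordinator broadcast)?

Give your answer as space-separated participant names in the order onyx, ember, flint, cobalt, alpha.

Answer: flint

Derivation:
Txn tx3d1 phase 1: onyx yes -> prepared; ember yes -> prepared; flint no -> aborted; cobalt yes -> prepared; alpha yes -> prepared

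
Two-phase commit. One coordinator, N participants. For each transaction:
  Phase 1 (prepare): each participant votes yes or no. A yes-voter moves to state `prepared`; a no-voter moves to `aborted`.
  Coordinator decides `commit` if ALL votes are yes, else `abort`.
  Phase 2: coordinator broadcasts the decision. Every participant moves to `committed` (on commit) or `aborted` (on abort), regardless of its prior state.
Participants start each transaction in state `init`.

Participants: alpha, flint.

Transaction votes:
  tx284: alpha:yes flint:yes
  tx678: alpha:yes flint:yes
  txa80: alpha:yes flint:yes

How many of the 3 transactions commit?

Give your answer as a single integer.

Answer: 3

Derivation:
tx284: all yes -> commit (commits=1)
tx678: all yes -> commit (commits=2)
txa80: all yes -> commit (commits=3)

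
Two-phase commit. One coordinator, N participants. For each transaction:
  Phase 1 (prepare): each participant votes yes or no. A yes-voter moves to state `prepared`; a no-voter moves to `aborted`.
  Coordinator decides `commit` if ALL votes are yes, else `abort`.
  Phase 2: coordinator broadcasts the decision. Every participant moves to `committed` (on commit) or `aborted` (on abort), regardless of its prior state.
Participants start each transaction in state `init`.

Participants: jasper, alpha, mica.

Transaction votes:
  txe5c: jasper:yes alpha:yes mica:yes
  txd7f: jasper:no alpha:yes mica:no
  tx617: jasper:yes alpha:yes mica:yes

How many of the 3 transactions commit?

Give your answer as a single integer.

txe5c: all yes -> commit (commits=1)
txd7f: no from jasper, mica -> abort (commits=1)
tx617: all yes -> commit (commits=2)

Answer: 2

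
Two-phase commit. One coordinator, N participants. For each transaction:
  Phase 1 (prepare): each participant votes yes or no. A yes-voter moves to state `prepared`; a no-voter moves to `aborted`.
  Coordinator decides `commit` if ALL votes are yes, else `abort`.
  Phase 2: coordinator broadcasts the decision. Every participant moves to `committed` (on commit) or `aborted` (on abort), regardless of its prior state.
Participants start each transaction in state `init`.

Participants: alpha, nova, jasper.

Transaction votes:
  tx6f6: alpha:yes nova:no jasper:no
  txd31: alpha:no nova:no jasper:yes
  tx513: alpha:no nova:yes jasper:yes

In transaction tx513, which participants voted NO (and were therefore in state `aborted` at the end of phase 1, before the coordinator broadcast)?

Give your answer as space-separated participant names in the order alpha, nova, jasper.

Txn tx513 phase 1: alpha no -> aborted; nova yes -> prepared; jasper yes -> prepared

Answer: alpha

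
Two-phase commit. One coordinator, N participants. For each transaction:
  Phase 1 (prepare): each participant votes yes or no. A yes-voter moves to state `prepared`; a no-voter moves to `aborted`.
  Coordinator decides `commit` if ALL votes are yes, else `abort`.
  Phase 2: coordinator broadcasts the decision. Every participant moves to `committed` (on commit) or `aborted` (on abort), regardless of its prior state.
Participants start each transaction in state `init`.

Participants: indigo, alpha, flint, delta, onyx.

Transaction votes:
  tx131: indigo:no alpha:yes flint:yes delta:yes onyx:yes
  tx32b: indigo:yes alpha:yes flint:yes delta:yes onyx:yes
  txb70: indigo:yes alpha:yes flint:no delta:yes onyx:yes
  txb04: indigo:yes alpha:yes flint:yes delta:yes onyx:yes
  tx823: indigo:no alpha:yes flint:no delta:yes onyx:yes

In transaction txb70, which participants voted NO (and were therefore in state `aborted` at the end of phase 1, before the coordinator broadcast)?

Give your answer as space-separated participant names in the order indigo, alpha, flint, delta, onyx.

Answer: flint

Derivation:
Txn txb70 phase 1: indigo yes -> prepared; alpha yes -> prepared; flint no -> aborted; delta yes -> prepared; onyx yes -> prepared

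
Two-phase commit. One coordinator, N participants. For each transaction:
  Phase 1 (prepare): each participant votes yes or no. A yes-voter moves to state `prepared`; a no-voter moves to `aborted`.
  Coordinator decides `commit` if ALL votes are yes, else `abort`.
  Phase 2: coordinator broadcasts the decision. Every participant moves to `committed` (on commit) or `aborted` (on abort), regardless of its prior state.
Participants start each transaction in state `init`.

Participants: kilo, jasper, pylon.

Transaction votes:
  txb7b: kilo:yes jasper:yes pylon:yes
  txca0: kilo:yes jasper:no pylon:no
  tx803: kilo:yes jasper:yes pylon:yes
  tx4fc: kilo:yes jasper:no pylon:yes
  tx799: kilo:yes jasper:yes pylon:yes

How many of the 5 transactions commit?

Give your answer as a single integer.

Answer: 3

Derivation:
txb7b: all yes -> commit (commits=1)
txca0: no from jasper, pylon -> abort (commits=1)
tx803: all yes -> commit (commits=2)
tx4fc: no from jasper -> abort (commits=2)
tx799: all yes -> commit (commits=3)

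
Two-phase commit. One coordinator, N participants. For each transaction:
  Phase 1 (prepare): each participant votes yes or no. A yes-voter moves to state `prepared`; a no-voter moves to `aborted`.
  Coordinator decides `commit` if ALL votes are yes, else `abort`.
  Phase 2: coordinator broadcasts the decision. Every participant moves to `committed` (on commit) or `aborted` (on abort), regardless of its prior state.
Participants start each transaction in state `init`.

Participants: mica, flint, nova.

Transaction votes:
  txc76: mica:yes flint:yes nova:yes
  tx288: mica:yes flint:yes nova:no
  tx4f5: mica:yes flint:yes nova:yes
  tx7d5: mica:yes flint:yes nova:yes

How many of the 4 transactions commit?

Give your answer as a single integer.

txc76: all yes -> commit (commits=1)
tx288: no from nova -> abort (commits=1)
tx4f5: all yes -> commit (commits=2)
tx7d5: all yes -> commit (commits=3)

Answer: 3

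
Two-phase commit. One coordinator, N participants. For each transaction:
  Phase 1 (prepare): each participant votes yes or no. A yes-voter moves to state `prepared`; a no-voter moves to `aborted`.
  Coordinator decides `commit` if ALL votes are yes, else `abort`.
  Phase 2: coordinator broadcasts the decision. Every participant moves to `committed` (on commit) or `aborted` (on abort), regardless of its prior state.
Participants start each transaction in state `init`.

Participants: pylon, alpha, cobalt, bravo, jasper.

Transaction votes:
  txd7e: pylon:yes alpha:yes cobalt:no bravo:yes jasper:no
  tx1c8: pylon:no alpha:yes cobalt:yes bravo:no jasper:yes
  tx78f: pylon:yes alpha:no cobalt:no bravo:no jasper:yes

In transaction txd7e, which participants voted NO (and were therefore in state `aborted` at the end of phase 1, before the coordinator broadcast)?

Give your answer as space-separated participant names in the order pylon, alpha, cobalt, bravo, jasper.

Txn txd7e phase 1: pylon yes -> prepared; alpha yes -> prepared; cobalt no -> aborted; bravo yes -> prepared; jasper no -> aborted

Answer: cobalt jasper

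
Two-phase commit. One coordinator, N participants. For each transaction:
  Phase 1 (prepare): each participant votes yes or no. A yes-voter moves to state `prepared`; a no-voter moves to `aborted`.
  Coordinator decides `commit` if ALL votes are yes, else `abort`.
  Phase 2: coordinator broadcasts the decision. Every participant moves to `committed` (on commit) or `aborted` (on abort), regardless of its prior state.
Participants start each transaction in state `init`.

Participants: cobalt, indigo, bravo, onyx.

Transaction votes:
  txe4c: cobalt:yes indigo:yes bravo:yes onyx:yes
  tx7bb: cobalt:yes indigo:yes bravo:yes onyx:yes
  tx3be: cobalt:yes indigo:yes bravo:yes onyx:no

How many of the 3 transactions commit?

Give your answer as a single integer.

txe4c: all yes -> commit (commits=1)
tx7bb: all yes -> commit (commits=2)
tx3be: no from onyx -> abort (commits=2)

Answer: 2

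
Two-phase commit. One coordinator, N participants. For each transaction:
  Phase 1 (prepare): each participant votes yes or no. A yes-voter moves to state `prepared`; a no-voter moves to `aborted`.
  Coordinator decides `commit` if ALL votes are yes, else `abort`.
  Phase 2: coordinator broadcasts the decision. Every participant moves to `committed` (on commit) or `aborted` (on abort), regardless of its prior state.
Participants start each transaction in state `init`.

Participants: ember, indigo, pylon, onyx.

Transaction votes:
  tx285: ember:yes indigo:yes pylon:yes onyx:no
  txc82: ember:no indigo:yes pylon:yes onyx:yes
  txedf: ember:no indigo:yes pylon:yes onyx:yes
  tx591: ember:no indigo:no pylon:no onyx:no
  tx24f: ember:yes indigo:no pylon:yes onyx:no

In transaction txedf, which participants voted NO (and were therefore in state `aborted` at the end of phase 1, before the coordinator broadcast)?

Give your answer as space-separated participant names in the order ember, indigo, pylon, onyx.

Answer: ember

Derivation:
Txn txedf phase 1: ember no -> aborted; indigo yes -> prepared; pylon yes -> prepared; onyx yes -> prepared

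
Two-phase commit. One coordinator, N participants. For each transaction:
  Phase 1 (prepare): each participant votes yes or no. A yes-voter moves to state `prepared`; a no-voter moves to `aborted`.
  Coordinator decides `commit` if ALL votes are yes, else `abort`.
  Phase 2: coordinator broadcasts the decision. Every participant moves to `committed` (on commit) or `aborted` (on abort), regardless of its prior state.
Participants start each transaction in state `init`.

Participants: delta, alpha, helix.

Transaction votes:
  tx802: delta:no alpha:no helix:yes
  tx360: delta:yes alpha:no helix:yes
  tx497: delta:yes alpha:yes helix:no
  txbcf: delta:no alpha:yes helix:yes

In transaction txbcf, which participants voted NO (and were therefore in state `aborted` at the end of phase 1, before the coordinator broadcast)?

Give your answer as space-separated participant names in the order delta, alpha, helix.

Txn txbcf phase 1: delta no -> aborted; alpha yes -> prepared; helix yes -> prepared

Answer: delta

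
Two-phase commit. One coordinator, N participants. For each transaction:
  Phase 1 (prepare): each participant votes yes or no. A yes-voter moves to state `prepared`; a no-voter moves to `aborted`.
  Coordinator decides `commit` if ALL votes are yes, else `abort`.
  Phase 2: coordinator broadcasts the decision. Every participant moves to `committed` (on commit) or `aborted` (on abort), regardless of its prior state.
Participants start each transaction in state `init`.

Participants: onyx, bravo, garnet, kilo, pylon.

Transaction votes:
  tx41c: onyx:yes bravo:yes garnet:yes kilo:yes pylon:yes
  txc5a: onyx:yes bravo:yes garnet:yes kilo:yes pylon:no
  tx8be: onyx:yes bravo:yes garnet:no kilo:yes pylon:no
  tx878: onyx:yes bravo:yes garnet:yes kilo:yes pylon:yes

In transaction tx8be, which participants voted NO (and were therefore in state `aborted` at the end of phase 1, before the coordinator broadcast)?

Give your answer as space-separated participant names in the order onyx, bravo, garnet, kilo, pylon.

Txn tx8be phase 1: onyx yes -> prepared; bravo yes -> prepared; garnet no -> aborted; kilo yes -> prepared; pylon no -> aborted

Answer: garnet pylon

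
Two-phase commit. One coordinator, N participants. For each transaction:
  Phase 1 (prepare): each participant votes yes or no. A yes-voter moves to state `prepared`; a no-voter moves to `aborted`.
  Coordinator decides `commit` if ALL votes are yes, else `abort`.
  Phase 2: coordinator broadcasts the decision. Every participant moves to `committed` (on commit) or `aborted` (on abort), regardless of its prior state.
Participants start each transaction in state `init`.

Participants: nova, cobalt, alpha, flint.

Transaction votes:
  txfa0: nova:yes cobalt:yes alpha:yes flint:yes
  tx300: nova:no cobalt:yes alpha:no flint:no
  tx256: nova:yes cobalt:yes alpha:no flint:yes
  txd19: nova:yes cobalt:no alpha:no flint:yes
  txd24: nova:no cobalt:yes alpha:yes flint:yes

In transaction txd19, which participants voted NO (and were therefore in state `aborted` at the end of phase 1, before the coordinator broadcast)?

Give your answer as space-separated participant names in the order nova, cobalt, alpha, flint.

Txn txd19 phase 1: nova yes -> prepared; cobalt no -> aborted; alpha no -> aborted; flint yes -> prepared

Answer: cobalt alpha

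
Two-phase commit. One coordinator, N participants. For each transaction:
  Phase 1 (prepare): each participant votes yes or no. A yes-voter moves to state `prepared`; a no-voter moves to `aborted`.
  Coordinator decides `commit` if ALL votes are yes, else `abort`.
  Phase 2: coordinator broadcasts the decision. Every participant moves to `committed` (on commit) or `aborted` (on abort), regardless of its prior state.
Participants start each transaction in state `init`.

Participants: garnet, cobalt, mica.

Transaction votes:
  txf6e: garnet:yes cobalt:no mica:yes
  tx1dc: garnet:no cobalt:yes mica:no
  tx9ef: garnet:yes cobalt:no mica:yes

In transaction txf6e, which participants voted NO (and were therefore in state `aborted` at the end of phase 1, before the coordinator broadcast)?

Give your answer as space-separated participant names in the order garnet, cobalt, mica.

Txn txf6e phase 1: garnet yes -> prepared; cobalt no -> aborted; mica yes -> prepared

Answer: cobalt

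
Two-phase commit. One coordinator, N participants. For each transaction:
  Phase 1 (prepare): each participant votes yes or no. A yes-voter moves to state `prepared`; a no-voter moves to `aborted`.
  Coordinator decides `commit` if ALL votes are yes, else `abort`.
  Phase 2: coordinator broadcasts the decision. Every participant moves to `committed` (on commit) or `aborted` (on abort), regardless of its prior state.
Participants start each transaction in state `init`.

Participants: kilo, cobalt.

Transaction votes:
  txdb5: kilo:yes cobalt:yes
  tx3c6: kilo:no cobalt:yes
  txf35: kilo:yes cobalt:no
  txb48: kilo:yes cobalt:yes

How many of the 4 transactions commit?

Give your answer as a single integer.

Answer: 2

Derivation:
txdb5: all yes -> commit (commits=1)
tx3c6: no from kilo -> abort (commits=1)
txf35: no from cobalt -> abort (commits=1)
txb48: all yes -> commit (commits=2)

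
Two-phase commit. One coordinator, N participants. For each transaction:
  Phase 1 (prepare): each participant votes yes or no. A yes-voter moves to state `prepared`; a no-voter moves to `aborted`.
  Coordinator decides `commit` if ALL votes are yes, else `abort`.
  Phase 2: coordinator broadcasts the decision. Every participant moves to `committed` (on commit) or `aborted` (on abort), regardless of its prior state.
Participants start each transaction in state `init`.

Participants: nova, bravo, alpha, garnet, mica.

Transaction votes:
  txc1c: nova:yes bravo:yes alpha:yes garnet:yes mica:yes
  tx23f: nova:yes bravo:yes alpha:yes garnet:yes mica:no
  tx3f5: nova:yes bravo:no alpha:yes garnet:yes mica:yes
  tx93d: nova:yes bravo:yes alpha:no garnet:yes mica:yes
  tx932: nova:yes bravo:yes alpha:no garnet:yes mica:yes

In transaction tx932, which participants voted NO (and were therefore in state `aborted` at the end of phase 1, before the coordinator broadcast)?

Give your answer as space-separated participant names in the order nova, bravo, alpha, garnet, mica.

Answer: alpha

Derivation:
Txn tx932 phase 1: nova yes -> prepared; bravo yes -> prepared; alpha no -> aborted; garnet yes -> prepared; mica yes -> prepared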